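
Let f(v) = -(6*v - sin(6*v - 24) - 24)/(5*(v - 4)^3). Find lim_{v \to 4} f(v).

-36/5

Direct substitution gives 0/0.
Apply L'Hôpital: lim (6 - 6*cos(6*v - 24))/(-15*(v - 4)^2), still 0/0.
Apply L'Hôpital: lim (36*sin(6*v - 24))/(120 - 30*v), still 0/0.
After 3 applications of L'Hôpital's rule the quotient is (216*cos(6*v - 24))/(-30); substituting v = 4 gives -36/5.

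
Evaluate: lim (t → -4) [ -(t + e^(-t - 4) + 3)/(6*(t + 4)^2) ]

-1/12

Direct substitution gives 0/0.
Apply L'Hôpital: lim (1 - e^(-t - 4))/(-12*t - 48), still 0/0.
After 2 applications of L'Hôpital's rule the quotient is (e^(-t - 4))/(-12); substituting t = -4 gives -1/12.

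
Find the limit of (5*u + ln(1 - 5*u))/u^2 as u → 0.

-25/2

Direct substitution gives 0/0.
Apply L'Hôpital: lim (5 - 5/(1 - 5*u))/(2*u), still 0/0.
After 2 applications of L'Hôpital's rule the quotient is (-25/(1 - 5*u)^2)/(2); substituting u = 0 gives -25/2.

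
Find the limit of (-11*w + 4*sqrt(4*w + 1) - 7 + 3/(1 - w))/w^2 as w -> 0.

-5

Substitution gives 0/0 (the numerator vanishes to order 2).
Expand each term to order w^2: the coefficient of w^2 in 3·1/(1 - w) is 3 and in 4·√(1 + 4w) is -8.
Lower-order terms cancel with the polynomial part, so the numerator is (-5)·w^2 + o(w^2), and the limit is (-5)/(1) = -5.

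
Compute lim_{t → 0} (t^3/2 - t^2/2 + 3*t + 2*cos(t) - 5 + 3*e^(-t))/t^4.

Substitution gives 0/0 (the numerator vanishes to order 4).
Expand each term to order t^4: the coefficient of t^4 in 2·cos(t) is 1/12 and in 3·e^(-t) is 1/8.
Lower-order terms cancel with the polynomial part, so the numerator is (5/24)·t^4 + o(t^4), and the limit is (5/24)/(1) = 5/24.

5/24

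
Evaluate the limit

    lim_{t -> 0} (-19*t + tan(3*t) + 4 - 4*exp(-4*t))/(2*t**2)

Substitution gives 0/0 (the numerator vanishes to order 2).
Expand each term to order t^2: the coefficient of t^2 in -4·e^(-4t) is -32 and in tan(3t) is 0.
Lower-order terms cancel with the polynomial part, so the numerator is (-32)·t^2 + o(t^2), and the limit is (-32)/(2) = -16.

-16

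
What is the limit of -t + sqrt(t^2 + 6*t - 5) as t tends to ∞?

3

An ∞ − ∞ form. Rationalising with the conjugate, the difference becomes (6t - 5) / (√(t^2 + 6*t - 5) + t).
For large t the denominator behaves like 2·t, so the quotient tends to 6/2 = 3.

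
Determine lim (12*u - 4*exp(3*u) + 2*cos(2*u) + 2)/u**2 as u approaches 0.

Substitution gives 0/0; apply L'Hôpital's rule 2 times.
After differentiating numerator and denominator 2 times the quotient is (-36*e^(3*u) - 8*cos(2*u))/(2); at u = 0 this is -22.

-22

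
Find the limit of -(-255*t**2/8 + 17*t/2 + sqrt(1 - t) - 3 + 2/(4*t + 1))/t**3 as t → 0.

Substitution gives 0/0; apply L'Hôpital's rule 3 times.
After differentiating numerator and denominator 3 times the quotient is (-768/(4*t + 1)^4 - 3/(8*(1 - t)^(5/2)))/(-6); at t = 0 this is 2049/16.

2049/16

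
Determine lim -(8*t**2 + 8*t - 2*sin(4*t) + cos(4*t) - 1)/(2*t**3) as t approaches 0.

Substitution gives 0/0 (the numerator vanishes to order 3).
Expand each term to order t^3: the coefficient of t^3 in cos(4t) is 0 and in -2·sin(4t) is 64/3.
Lower-order terms cancel with the polynomial part, so the numerator is (64/3)·t^3 + o(t^3), and the limit is (64/3)/(-2) = -32/3.

-32/3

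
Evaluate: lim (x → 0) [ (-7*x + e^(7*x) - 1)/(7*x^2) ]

Direct substitution gives 0/0.
Apply L'Hôpital: lim (7*e^(7*x) - 7)/(14*x), still 0/0.
After 2 applications of L'Hôpital's rule the quotient is (49*e^(7*x))/(14); substituting x = 0 gives 7/2.

7/2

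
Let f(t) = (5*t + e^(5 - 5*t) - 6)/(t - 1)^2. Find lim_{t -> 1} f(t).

25/2

Direct substitution gives 0/0.
Apply L'Hôpital: lim (5 - 5*e^(5 - 5*t))/(2*t - 2), still 0/0.
After 2 applications of L'Hôpital's rule the quotient is (25*e^(5 - 5*t))/(2); substituting t = 1 gives 25/2.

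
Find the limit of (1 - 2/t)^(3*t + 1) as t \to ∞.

Write it as [(1 - 2/t)^t]^(3) · (1 - 2/t)^(1). The bracketed term tends to e^(-2) and the second factor to 1, so the limit is e^(-6).

e^(-6)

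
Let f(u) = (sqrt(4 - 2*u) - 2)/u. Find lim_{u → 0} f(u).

A 0/0 form; rationalise with √(4 - 2u) + √4. This collapses the numerator to -2u, leaving -2/(√(4 - 2u) + √4) → -2/(2√4) = -1/2.

-1/2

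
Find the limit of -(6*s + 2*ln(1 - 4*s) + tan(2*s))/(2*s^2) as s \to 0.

8

Substitution gives 0/0; apply L'Hôpital's rule 2 times.
After differentiating numerator and denominator 2 times the quotient is (8*tan(2*s)/cos(2*s)^2 - 32/(4*s - 1)^2)/(-4); at s = 0 this is 8.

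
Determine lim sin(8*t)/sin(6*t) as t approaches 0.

Substitution gives 0/0.
Divide numerator and denominator by t: sin(8t)/t → 8 and sin(6t)/t → 6, so the limit is 1·8/6 = 4/3.

4/3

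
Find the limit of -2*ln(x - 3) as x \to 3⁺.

As x → 3⁺, x - 3 → 0⁺ and ln(x - 3) → −∞.
Multiplying by -2 gives ∞.

∞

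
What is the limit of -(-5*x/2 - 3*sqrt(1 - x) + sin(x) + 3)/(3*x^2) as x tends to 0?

Substitution gives 0/0; apply L'Hôpital's rule 2 times.
After differentiating numerator and denominator 2 times the quotient is (-sin(x) + 3/(4*(1 - x)^(3/2)))/(-6); at x = 0 this is -1/8.

-1/8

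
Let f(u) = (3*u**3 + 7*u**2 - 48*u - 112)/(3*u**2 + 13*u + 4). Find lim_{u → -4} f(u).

-40/11

At u = -4 both the top and bottom vanish — a removable singularity. Factoring out (u + 4) from each leaves (3*u^2 - 5*u - 28)/(3*u + 1), which at u = -4 equals -40/11.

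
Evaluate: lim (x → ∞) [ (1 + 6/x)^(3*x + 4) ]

The base → 1 and the exponent → ∞: a 1^∞ form.
Take logarithms: (3x + 4)·ln(1 + 6/x). Since ln(1+u) ~ u for small u, this behaves like (3x)·(6/x) → 18.
So the limit is e^(18).

e^(18)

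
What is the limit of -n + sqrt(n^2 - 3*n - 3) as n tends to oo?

-3/2

An ∞ − ∞ form. Rationalising with the conjugate, the difference becomes (-3n - 3) / (√(n^2 - 3*n - 3) + n).
For large n the denominator behaves like 2·n, so the quotient tends to -3/2 = -3/2.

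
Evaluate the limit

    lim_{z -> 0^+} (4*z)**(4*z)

Base → 0⁺ and exponent → 0⁺: a 0^0 form.
Take logs: 4z·ln(4z). This is 0·(−∞); rewriting as ln(4z)/(1/(4z)) and applying L'Hôpital gives 0.
Hence the limit is e^0 = 1.

1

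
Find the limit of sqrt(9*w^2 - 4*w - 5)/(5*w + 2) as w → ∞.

3/5

For large |w|, √(9*w^2 - 4*w - 5) ≈ √9·|w| and the denominator ≈ 5w.
Since w → +∞, |w| = w, giving √9/(5) = 3/5.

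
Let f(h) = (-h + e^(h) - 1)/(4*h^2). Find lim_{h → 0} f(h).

Direct substitution gives 0/0.
Apply L'Hôpital: lim (e^(h) - 1)/(8*h), still 0/0.
After 2 applications of L'Hôpital's rule the quotient is (e^(h))/(8); substituting h = 0 gives 1/8.

1/8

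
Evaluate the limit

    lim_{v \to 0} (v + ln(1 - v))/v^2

Direct substitution gives 0/0.
Apply L'Hôpital: lim (1 - 1/(1 - v))/(2*v), still 0/0.
After 2 applications of L'Hôpital's rule the quotient is (-1/(1 - v)^2)/(2); substituting v = 0 gives -1/2.

-1/2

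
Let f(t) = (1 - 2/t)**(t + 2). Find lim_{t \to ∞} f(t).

Let L be the limit and take ln: ln L = lim (t + 2)·ln(1 - 2/t) = lim (t + 2)·(-2/t + O(1/t²)) = -2.
Hence L = e^(-2).

e^(-2)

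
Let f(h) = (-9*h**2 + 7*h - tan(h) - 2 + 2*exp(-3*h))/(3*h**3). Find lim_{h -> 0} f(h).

Substitution gives 0/0; apply L'Hôpital's rule 3 times.
After differentiating numerator and denominator 3 times the quotient is (4/cos(h)^2 - 6/cos(h)^4 - 54*e^(-3*h))/(18); at h = 0 this is -28/9.

-28/9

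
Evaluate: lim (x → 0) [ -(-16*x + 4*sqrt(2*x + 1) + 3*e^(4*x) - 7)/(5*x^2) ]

Substitution gives 0/0; apply L'Hôpital's rule 2 times.
After differentiating numerator and denominator 2 times the quotient is (48*e^(4*x) - 4/(2*x + 1)^(3/2))/(-10); at x = 0 this is -22/5.

-22/5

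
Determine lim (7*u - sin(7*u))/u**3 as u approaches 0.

Direct substitution gives 0/0.
Apply L'Hôpital: lim (7 - 7*cos(7*u))/(3*u^2), still 0/0.
Apply L'Hôpital: lim (49*sin(7*u))/(6*u), still 0/0.
After 3 applications of L'Hôpital's rule the quotient is (343*cos(7*u))/(6); substituting u = 0 gives 343/6.

343/6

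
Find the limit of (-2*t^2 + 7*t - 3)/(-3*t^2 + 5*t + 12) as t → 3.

At t = 3 both the top and bottom vanish — a removable singularity. Factoring out (t - 3) from each leaves (1 - 2*t)/(-3*t - 4), which at t = 3 equals 5/13.

5/13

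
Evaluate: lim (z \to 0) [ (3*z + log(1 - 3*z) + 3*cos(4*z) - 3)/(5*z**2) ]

-57/10

Substitution gives 0/0; apply L'Hôpital's rule 2 times.
After differentiating numerator and denominator 2 times the quotient is (-48*cos(4*z) - 9/(3*z - 1)^2)/(10); at z = 0 this is -57/10.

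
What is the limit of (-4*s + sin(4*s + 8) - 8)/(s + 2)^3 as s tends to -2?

Direct substitution gives 0/0.
Apply L'Hôpital: lim (4*cos(4*s + 8) - 4)/(3*(s + 2)^2), still 0/0.
Apply L'Hôpital: lim (-16*sin(4*s + 8))/(6*s + 12), still 0/0.
After 3 applications of L'Hôpital's rule the quotient is (-64*cos(4*s + 8))/(6); substituting s = -2 gives -32/3.

-32/3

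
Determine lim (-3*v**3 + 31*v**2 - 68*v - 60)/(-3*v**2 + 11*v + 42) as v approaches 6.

Since v = 6 makes numerator and denominator zero, (v - 6) divides both.
Cancelling it gives (-3*v^2 + 13*v + 10)/(-3*v - 7); now plug in v = 6 to get 4/5.

4/5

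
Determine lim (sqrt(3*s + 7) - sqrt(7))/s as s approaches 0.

3*√(7)/14

Substitution gives 0/0. Multiply numerator and denominator by the conjugate √(7 + 3s) + √7.
The numerator becomes (7 + 3s) − 7 = 3s, so the expression simplifies to 3/(√(7 + 3s) + √7).
Letting s → 0 gives 3/(2√7) = 3*√(7)/14.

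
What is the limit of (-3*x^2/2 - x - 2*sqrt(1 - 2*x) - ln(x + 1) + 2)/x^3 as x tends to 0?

2/3

Substitution gives 0/0; apply L'Hôpital's rule 3 times.
After differentiating numerator and denominator 3 times the quotient is (-2/(x + 1)^3 + 6/(1 - 2*x)^(5/2))/(6); at x = 0 this is 2/3.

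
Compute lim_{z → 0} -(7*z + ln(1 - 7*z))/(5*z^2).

Direct substitution gives 0/0.
Apply L'Hôpital: lim (7 - 7/(1 - 7*z))/(-10*z), still 0/0.
After 2 applications of L'Hôpital's rule the quotient is (-49/(1 - 7*z)^2)/(-10); substituting z = 0 gives 49/10.

49/10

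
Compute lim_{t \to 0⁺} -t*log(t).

0

This is a 0·(−∞) form. Rewrite as -1·ln(t) / t^(−1) and apply L'Hôpital:
the derivative quotient is -1·(1/t) / (−1·t^(−2)) = (1/1)·t^1 → 0.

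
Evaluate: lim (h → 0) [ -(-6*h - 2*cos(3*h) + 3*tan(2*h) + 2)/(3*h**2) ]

Substitution gives 0/0; apply L'Hôpital's rule 2 times.
After differentiating numerator and denominator 2 times the quotient is (24*sin(2*h)/cos(2*h)^3 + 18*cos(3*h))/(-6); at h = 0 this is -3.

-3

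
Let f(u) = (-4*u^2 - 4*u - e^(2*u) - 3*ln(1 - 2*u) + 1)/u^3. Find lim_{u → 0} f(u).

Substitution gives 0/0; apply L'Hôpital's rule 3 times.
After differentiating numerator and denominator 3 times the quotient is (-8*e^(2*u) - 48/(2*u - 1)^3)/(6); at u = 0 this is 20/3.

20/3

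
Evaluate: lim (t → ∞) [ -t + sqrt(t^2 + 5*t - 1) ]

5/2

This has the form ∞ − ∞. Multiply and divide by the conjugate √(t^2 + 5*t - 1) + t.
That gives (5t - 1) / (√(t^2 + 5*t - 1) + t).
Divide numerator and denominator by t: the limit is 5/(2·1) = 5/2.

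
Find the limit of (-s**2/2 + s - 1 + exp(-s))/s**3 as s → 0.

Direct substitution gives 0/0.
Apply L'Hôpital: lim (-s + 1 - e^(-s))/(3*s^2), still 0/0.
Apply L'Hôpital: lim (-1 + e^(-s))/(6*s), still 0/0.
After 3 applications of L'Hôpital's rule the quotient is (-e^(-s))/(6); substituting s = 0 gives -1/6.

-1/6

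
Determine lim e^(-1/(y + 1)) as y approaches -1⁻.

∞

As y → -1⁻, -1/(y + 1) → +∞, so e^(-1/(y + 1)) → ∞.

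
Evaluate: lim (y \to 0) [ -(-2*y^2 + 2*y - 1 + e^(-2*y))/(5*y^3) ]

Direct substitution gives 0/0.
Apply L'Hôpital: lim (-4*y + 2 - 2*e^(-2*y))/(-15*y^2), still 0/0.
Apply L'Hôpital: lim (-4 + 4*e^(-2*y))/(-30*y), still 0/0.
After 3 applications of L'Hôpital's rule the quotient is (-8*e^(-2*y))/(-30); substituting y = 0 gives 4/15.

4/15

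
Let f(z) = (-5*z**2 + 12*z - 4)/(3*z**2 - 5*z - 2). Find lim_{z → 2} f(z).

-8/7

At z = 2 both the top and bottom vanish — a removable singularity. Factoring out (z - 2) from each leaves (2 - 5*z)/(3*z + 1), which at z = 2 equals -8/7.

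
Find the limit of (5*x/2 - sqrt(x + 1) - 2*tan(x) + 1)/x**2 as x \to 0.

1/8

Substitution gives 0/0 (the numerator vanishes to order 2).
Expand each term to order x^2: the coefficient of x^2 in -2·tan(x) is 0 and in −√(1 + x) is 1/8.
Lower-order terms cancel with the polynomial part, so the numerator is (1/8)·x^2 + o(x^2), and the limit is (1/8)/(1) = 1/8.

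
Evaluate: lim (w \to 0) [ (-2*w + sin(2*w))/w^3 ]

-4/3

Direct substitution gives 0/0.
Apply L'Hôpital: lim (2*cos(2*w) - 2)/(3*w^2), still 0/0.
Apply L'Hôpital: lim (-4*sin(2*w))/(6*w), still 0/0.
After 3 applications of L'Hôpital's rule the quotient is (-8*cos(2*w))/(6); substituting w = 0 gives -4/3.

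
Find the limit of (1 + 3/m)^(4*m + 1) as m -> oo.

e^(12)

Write it as [(1 + 3/m)^m]^(4) · (1 + 3/m)^(1). The bracketed term tends to e^(3) and the second factor to 1, so the limit is e^(12).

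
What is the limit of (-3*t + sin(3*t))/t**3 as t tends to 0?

-9/2

Direct substitution gives 0/0.
Apply L'Hôpital: lim (3*cos(3*t) - 3)/(3*t^2), still 0/0.
Apply L'Hôpital: lim (-9*sin(3*t))/(6*t), still 0/0.
After 3 applications of L'Hôpital's rule the quotient is (-27*cos(3*t))/(6); substituting t = 0 gives -9/2.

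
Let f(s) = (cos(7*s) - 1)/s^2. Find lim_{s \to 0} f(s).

-49/2

Direct substitution gives 0/0.
Apply L'Hôpital: lim (-7*sin(7*s))/(2*s), still 0/0.
After 2 applications of L'Hôpital's rule the quotient is (-49*cos(7*s))/(2); substituting s = 0 gives -49/2.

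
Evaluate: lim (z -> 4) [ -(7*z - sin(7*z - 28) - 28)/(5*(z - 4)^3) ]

Direct substitution gives 0/0.
Apply L'Hôpital: lim (7 - 7*cos(7*z - 28))/(-15*(z - 4)^2), still 0/0.
Apply L'Hôpital: lim (49*sin(7*z - 28))/(120 - 30*z), still 0/0.
After 3 applications of L'Hôpital's rule the quotient is (343*cos(7*z - 28))/(-30); substituting z = 4 gives -343/30.

-343/30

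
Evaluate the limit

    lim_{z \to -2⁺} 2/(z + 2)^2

∞

As z → -2⁺, (z + 2) → 0⁺, so (z + 2)^2 → 0⁺ and 2/(z + 2)^2 → ∞.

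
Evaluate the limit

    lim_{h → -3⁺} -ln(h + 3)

∞

As h → -3⁺, h + 3 → 0⁺ and ln(h + 3) → −∞.
Multiplying by -1 gives ∞.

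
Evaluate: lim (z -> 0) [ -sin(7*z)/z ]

-7

Substitution gives 0/0.
Write it as (7/(-1))·sin(7z)/(7z); since sin(u)/u → 1, the limit is -7.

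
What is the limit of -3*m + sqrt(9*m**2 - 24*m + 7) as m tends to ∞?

This has the form ∞ − ∞. Multiply and divide by the conjugate √(9*m^2 - 24*m + 7) + 3m.
That gives (-24m + 7) / (√(9*m^2 - 24*m + 7) + 3m).
Divide numerator and denominator by m: the limit is -24/(2·3) = -4.

-4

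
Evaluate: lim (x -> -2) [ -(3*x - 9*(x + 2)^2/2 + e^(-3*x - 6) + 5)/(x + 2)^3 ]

9/2

Direct substitution gives 0/0.
Apply L'Hôpital: lim (-9*x - 3*e^(-3*x - 6) - 15)/(-3*(x + 2)^2), still 0/0.
Apply L'Hôpital: lim (9*e^(-3*x - 6) - 9)/(-6*x - 12), still 0/0.
After 3 applications of L'Hôpital's rule the quotient is (-27*e^(-3*x - 6))/(-6); substituting x = -2 gives 9/2.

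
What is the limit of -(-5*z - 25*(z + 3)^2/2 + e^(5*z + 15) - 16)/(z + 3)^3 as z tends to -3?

Direct substitution gives 0/0.
Apply L'Hôpital: lim (-25*z + 5*e^(5*z + 15) - 80)/(-3*(z + 3)^2), still 0/0.
Apply L'Hôpital: lim (25*e^(5*z + 15) - 25)/(-6*z - 18), still 0/0.
After 3 applications of L'Hôpital's rule the quotient is (125*e^(5*z + 15))/(-6); substituting z = -3 gives -125/6.

-125/6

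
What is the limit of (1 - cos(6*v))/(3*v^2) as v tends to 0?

6

Substitution gives 0/0.
Use (1 − cos u)/u² → 1/2 with u = 6v: the limit is 6²/(2·3) = 6.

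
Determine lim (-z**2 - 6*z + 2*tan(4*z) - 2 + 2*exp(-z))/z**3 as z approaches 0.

Substitution gives 0/0; apply L'Hôpital's rule 3 times.
After differentiating numerator and denominator 3 times the quotient is (2*(128*(3*tan(4*z)^2 + 1)*e^(z)/cos(4*z)^2 - 1)*e^(-z))/(6); at z = 0 this is 127/3.

127/3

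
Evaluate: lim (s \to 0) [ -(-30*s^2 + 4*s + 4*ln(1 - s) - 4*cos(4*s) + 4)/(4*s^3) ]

1/3

Substitution gives 0/0; apply L'Hôpital's rule 3 times.
After differentiating numerator and denominator 3 times the quotient is (-256*sin(4*s) + 8/(s - 1)^3)/(-24); at s = 0 this is 1/3.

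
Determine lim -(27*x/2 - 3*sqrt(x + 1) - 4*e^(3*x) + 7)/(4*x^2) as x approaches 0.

141/32

Substitution gives 0/0 (the numerator vanishes to order 2).
Expand each term to order x^2: the coefficient of x^2 in -3·√(1 + x) is 3/8 and in -4·e^(3x) is -18.
Lower-order terms cancel with the polynomial part, so the numerator is (-141/8)·x^2 + o(x^2), and the limit is (-141/8)/(-4) = 141/32.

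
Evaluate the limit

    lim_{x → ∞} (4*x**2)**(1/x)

1

Base → ∞ and exponent → 0: an ∞^0 form.
Take logs: (1/x)·ln(4·x^2) = (ln 4 + 2·ln x)/x → 0.
So the limit is e^0 = 1.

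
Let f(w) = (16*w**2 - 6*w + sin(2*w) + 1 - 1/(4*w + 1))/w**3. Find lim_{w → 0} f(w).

Substitution gives 0/0; apply L'Hôpital's rule 3 times.
After differentiating numerator and denominator 3 times the quotient is (-8*cos(2*w) + 384/(4*w + 1)^4)/(6); at w = 0 this is 188/3.

188/3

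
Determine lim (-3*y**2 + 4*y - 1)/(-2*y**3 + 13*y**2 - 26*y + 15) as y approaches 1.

Direct substitution gives 0/0, so factor. Both numerator and denominator have (y - 1) as a factor.
After cancelling, the expression reduces to (1 - 3*y)/(-2*y^2 + 11*y - 15).
Substituting y = 1 gives 1/3.

1/3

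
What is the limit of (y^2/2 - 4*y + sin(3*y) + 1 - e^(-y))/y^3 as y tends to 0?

Substitution gives 0/0; apply L'Hôpital's rule 3 times.
After differentiating numerator and denominator 3 times the quotient is (-27*cos(3*y) + e^(-y))/(6); at y = 0 this is -13/3.

-13/3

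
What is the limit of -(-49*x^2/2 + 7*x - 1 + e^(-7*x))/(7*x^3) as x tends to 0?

Direct substitution gives 0/0.
Apply L'Hôpital: lim (-49*x + 7 - 7*e^(-7*x))/(-21*x^2), still 0/0.
Apply L'Hôpital: lim (-49 + 49*e^(-7*x))/(-42*x), still 0/0.
After 3 applications of L'Hôpital's rule the quotient is (-343*e^(-7*x))/(-42); substituting x = 0 gives 49/6.

49/6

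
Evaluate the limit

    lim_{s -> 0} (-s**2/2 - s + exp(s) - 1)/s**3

1/6

Direct substitution gives 0/0.
Apply L'Hôpital: lim (-s + e^(s) - 1)/(3*s^2), still 0/0.
Apply L'Hôpital: lim (e^(s) - 1)/(6*s), still 0/0.
After 3 applications of L'Hôpital's rule the quotient is (e^(s))/(6); substituting s = 0 gives 1/6.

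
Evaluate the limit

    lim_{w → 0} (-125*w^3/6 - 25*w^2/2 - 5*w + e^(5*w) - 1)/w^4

625/24

Direct substitution gives 0/0.
Apply L'Hôpital: lim (-125*w^2/2 - 25*w + 5*e^(5*w) - 5)/(4*w^3), still 0/0.
Apply L'Hôpital: lim (-125*w + 25*e^(5*w) - 25)/(12*w^2), still 0/0.
Apply L'Hôpital: lim (125*e^(5*w) - 125)/(24*w), still 0/0.
After 4 applications of L'Hôpital's rule the quotient is (625*e^(5*w))/(24); substituting w = 0 gives 625/24.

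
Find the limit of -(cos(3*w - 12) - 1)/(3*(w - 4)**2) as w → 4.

Direct substitution gives 0/0.
Apply L'Hôpital: lim (-3*sin(3*w - 12))/(24 - 6*w), still 0/0.
After 2 applications of L'Hôpital's rule the quotient is (-9*cos(3*w - 12))/(-6); substituting w = 4 gives 3/2.

3/2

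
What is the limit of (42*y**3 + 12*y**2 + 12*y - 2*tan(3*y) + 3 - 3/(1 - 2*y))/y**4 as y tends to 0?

Substitution gives 0/0; apply L'Hôpital's rule 4 times.
After differentiating numerator and denominator 4 times the quotient is (1296*tan(3*y)/cos(3*y)^2 - 3888*tan(3*y)/cos(3*y)^4 + 1152/(2*y - 1)^5)/(24); at y = 0 this is -48.

-48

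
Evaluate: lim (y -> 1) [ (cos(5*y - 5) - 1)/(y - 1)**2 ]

Direct substitution gives 0/0.
Apply L'Hôpital: lim (-5*sin(5*y - 5))/(2*y - 2), still 0/0.
After 2 applications of L'Hôpital's rule the quotient is (-25*cos(5*y - 5))/(2); substituting y = 1 gives -25/2.

-25/2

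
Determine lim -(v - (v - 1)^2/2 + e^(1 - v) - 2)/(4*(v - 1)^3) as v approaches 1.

Direct substitution gives 0/0.
Apply L'Hôpital: lim (-v - e^(1 - v) + 2)/(-12*(v - 1)^2), still 0/0.
Apply L'Hôpital: lim (e^(1 - v) - 1)/(24 - 24*v), still 0/0.
After 3 applications of L'Hôpital's rule the quotient is (-e^(1 - v))/(-24); substituting v = 1 gives 1/24.

1/24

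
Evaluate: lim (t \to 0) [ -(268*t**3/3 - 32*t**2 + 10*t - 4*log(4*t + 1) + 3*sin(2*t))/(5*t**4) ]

Substitution gives 0/0 (the numerator vanishes to order 4).
Expand each term to order t^4: the coefficient of t^4 in 3·sin(2t) is 0 and in -4·ln(1 + 4t) is 256.
Lower-order terms cancel with the polynomial part, so the numerator is (256)·t^4 + o(t^4), and the limit is (256)/(-5) = -256/5.

-256/5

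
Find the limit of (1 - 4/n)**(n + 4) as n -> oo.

The base → 1 and the exponent → ∞: a 1^∞ form.
Take logarithms: (n + 4)·ln(1 - 4/n). Since ln(1+u) ~ u for small u, this behaves like (n)·(-4/n) → -4.
So the limit is e^(-4).

e^(-4)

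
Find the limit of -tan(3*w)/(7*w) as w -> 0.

-3/7

Substitution gives 0/0.
Since tan(u)/u → 1 as u → 0, tan(3w)/(3w) → 1 and the limit is 3/(-7) = -3/7.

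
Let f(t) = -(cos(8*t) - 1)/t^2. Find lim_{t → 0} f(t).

Direct substitution gives 0/0.
Apply L'Hôpital: lim (-8*sin(8*t))/(-2*t), still 0/0.
After 2 applications of L'Hôpital's rule the quotient is (-64*cos(8*t))/(-2); substituting t = 0 gives 32.

32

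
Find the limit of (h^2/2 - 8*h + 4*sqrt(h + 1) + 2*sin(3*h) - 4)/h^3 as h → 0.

-35/4

Substitution gives 0/0 (the numerator vanishes to order 3).
Expand each term to order h^3: the coefficient of h^3 in 2·sin(3h) is -9 and in 4·√(1 + h) is 1/4.
Lower-order terms cancel with the polynomial part, so the numerator is (-35/4)·h^3 + o(h^3), and the limit is (-35/4)/(1) = -35/4.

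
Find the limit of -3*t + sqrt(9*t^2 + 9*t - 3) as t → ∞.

3/2

This has the form ∞ − ∞. Multiply and divide by the conjugate √(9*t^2 + 9*t - 3) + 3t.
That gives (9t - 3) / (√(9*t^2 + 9*t - 3) + 3t).
Divide numerator and denominator by t: the limit is 9/(2·3) = 3/2.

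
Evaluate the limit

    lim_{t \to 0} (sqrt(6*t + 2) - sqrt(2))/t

3*√(2)/2

A 0/0 form; rationalise with √(2 + 6t) + √2. This collapses the numerator to 6t, leaving 6/(√(2 + 6t) + √2) → 6/(2√2) = 3*√(2)/2.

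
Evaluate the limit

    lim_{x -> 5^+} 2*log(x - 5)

As x → 5⁺, x - 5 → 0⁺ and ln(x - 5) → −∞.
Multiplying by 2 gives -∞.

-∞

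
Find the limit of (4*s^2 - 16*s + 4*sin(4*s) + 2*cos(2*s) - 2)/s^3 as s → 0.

Substitution gives 0/0 (the numerator vanishes to order 3).
Expand each term to order s^3: the coefficient of s^3 in 2·cos(2s) is 0 and in 4·sin(4s) is -128/3.
Lower-order terms cancel with the polynomial part, so the numerator is (-128/3)·s^3 + o(s^3), and the limit is (-128/3)/(1) = -128/3.

-128/3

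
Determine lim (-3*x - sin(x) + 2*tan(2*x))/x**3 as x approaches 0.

11/2

Substitution gives 0/0; apply L'Hôpital's rule 3 times.
After differentiating numerator and denominator 3 times the quotient is (cos(x) + 96*tan(2*x)^4 + 128*tan(2*x)^2 + 32)/(6); at x = 0 this is 11/2.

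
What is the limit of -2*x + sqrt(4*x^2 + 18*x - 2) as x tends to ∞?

9/2

This has the form ∞ − ∞. Multiply and divide by the conjugate √(4*x^2 + 18*x - 2) + 2x.
That gives (18x - 2) / (√(4*x^2 + 18*x - 2) + 2x).
Divide numerator and denominator by x: the limit is 18/(2·2) = 9/2.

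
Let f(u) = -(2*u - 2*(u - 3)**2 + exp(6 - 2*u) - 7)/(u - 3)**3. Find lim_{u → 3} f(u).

Direct substitution gives 0/0.
Apply L'Hôpital: lim (-4*u - 2*e^(6 - 2*u) + 14)/(-3*(u - 3)^2), still 0/0.
Apply L'Hôpital: lim (4*e^(6 - 2*u) - 4)/(18 - 6*u), still 0/0.
After 3 applications of L'Hôpital's rule the quotient is (-8*e^(6 - 2*u))/(-6); substituting u = 3 gives 4/3.

4/3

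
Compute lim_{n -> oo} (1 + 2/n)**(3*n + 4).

The base → 1 and the exponent → ∞: a 1^∞ form.
Take logarithms: (3n + 4)·ln(1 + 2/n). Since ln(1+u) ~ u for small u, this behaves like (3n)·(2/n) → 6.
So the limit is e^(6).

e^(6)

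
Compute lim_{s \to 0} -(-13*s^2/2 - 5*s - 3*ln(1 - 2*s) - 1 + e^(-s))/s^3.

Substitution gives 0/0 (the numerator vanishes to order 3).
Expand each term to order s^3: the coefficient of s^3 in -3·ln(1 - 2s) is 8 and in e^(-s) is -1/6.
Lower-order terms cancel with the polynomial part, so the numerator is (47/6)·s^3 + o(s^3), and the limit is (47/6)/(-1) = -47/6.

-47/6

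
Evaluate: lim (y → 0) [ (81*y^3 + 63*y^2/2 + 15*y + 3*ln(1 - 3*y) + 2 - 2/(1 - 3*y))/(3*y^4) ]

-297/4

Substitution gives 0/0; apply L'Hôpital's rule 4 times.
After differentiating numerator and denominator 4 times the quotient is (486*(11 - 9*y)/(3*y - 1)^5)/(72); at y = 0 this is -297/4.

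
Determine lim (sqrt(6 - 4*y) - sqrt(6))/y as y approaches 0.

-√(6)/3

A 0/0 form; rationalise with √(6 - 4y) + √6. This collapses the numerator to -4y, leaving -4/(√(6 - 4y) + √6) → -4/(2√6) = -√(6)/3.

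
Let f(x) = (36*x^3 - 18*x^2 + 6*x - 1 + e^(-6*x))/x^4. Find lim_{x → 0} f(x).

54

Direct substitution gives 0/0.
Apply L'Hôpital: lim (108*x^2 - 36*x + 6 - 6*e^(-6*x))/(4*x^3), still 0/0.
Apply L'Hôpital: lim (216*x - 36 + 36*e^(-6*x))/(12*x^2), still 0/0.
Apply L'Hôpital: lim (216 - 216*e^(-6*x))/(24*x), still 0/0.
After 4 applications of L'Hôpital's rule the quotient is (1296*e^(-6*x))/(24); substituting x = 0 gives 54.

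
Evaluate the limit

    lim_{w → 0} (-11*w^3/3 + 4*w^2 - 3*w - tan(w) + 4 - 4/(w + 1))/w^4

Substitution gives 0/0 (the numerator vanishes to order 4).
Expand each term to order w^4: the coefficient of w^4 in −tan(w) is 0 and in -4·1/(1 + w) is -4.
Lower-order terms cancel with the polynomial part, so the numerator is (-4)·w^4 + o(w^4), and the limit is (-4)/(1) = -4.

-4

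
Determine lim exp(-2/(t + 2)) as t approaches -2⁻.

∞

As t → -2⁻, -2/(t + 2) → +∞, so e^(-2/(t + 2)) → ∞.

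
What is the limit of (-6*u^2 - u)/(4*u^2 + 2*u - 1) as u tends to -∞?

Numerator and denominator both have degree 2.
Dividing every term by u^2, all lower-order terms vanish and the limit is the ratio of leading coefficients, -6/(4) = -3/2.

-3/2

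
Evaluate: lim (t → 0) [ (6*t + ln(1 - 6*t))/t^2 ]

-18

Direct substitution gives 0/0.
Apply L'Hôpital: lim (6 - 6/(1 - 6*t))/(2*t), still 0/0.
After 2 applications of L'Hôpital's rule the quotient is (-36/(1 - 6*t)^2)/(2); substituting t = 0 gives -18.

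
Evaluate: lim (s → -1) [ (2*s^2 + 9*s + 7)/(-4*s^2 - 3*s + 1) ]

1

Since s = -1 makes numerator and denominator zero, (s + 1) divides both.
Cancelling it gives (2*s + 7)/(1 - 4*s); now plug in s = -1 to get 1.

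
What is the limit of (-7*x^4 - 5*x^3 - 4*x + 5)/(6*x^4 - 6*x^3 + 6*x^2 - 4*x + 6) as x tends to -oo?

Numerator and denominator both have degree 4.
Dividing every term by x^4, all lower-order terms vanish and the limit is the ratio of leading coefficients, -7/(6) = -7/6.

-7/6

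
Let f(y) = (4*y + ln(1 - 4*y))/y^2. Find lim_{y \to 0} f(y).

Direct substitution gives 0/0.
Apply L'Hôpital: lim (4 - 4/(1 - 4*y))/(2*y), still 0/0.
After 2 applications of L'Hôpital's rule the quotient is (-16/(1 - 4*y)^2)/(2); substituting y = 0 gives -8.

-8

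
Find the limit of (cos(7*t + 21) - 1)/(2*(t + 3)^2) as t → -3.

-49/4

Direct substitution gives 0/0.
Apply L'Hôpital: lim (-7*sin(7*t + 21))/(4*t + 12), still 0/0.
After 2 applications of L'Hôpital's rule the quotient is (-49*cos(7*t + 21))/(4); substituting t = -3 gives -49/4.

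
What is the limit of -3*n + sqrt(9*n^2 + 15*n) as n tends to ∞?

5/2

This has the form ∞ − ∞. Multiply and divide by the conjugate √(9*n^2 + 15*n) + 3n.
That gives (15n) / (√(9*n^2 + 15*n) + 3n).
Divide numerator and denominator by n: the limit is 15/(2·3) = 5/2.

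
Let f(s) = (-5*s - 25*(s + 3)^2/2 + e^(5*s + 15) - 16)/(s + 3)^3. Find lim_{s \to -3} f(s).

125/6

Direct substitution gives 0/0.
Apply L'Hôpital: lim (-25*s + 5*e^(5*s + 15) - 80)/(3*(s + 3)^2), still 0/0.
Apply L'Hôpital: lim (25*e^(5*s + 15) - 25)/(6*s + 18), still 0/0.
After 3 applications of L'Hôpital's rule the quotient is (125*e^(5*s + 15))/(6); substituting s = -3 gives 125/6.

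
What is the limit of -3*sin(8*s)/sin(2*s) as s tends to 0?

-12

Substitution gives 0/0.
Divide numerator and denominator by s: sin(8s)/s → 8 and sin(2s)/s → 2, so the limit is -3·8/2 = -12.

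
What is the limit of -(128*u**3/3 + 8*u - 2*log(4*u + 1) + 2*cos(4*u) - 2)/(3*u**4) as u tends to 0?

Substitution gives 0/0 (the numerator vanishes to order 4).
Expand each term to order u^4: the coefficient of u^4 in 2·cos(4u) is 64/3 and in -2·ln(1 + 4u) is 128.
Lower-order terms cancel with the polynomial part, so the numerator is (448/3)·u^4 + o(u^4), and the limit is (448/3)/(-3) = -448/9.

-448/9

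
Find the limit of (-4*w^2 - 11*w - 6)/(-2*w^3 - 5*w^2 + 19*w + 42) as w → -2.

1/3

At w = -2 both the top and bottom vanish — a removable singularity. Factoring out (w + 2) from each leaves (-4*w - 3)/(-2*w^2 - w + 21), which at w = -2 equals 1/3.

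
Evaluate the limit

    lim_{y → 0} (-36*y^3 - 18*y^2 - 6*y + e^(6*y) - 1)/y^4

54

Direct substitution gives 0/0.
Apply L'Hôpital: lim (-108*y^2 - 36*y + 6*e^(6*y) - 6)/(4*y^3), still 0/0.
Apply L'Hôpital: lim (-216*y + 36*e^(6*y) - 36)/(12*y^2), still 0/0.
Apply L'Hôpital: lim (216*e^(6*y) - 216)/(24*y), still 0/0.
After 4 applications of L'Hôpital's rule the quotient is (1296*e^(6*y))/(24); substituting y = 0 gives 54.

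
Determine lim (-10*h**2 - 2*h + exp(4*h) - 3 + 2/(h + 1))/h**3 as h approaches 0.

Substitution gives 0/0 (the numerator vanishes to order 3).
Expand each term to order h^3: the coefficient of h^3 in e^(4h) is 32/3 and in 2·1/(1 + h) is -2.
Lower-order terms cancel with the polynomial part, so the numerator is (26/3)·h^3 + o(h^3), and the limit is (26/3)/(1) = 26/3.

26/3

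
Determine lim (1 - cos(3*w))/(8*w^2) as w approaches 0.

9/16

Substitution gives 0/0.
Use (1 − cos u)/u² → 1/2 with u = 3w: the limit is 3²/(2·8) = 9/16.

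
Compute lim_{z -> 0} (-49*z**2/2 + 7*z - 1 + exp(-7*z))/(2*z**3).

Direct substitution gives 0/0.
Apply L'Hôpital: lim (-49*z + 7 - 7*e^(-7*z))/(6*z^2), still 0/0.
Apply L'Hôpital: lim (-49 + 49*e^(-7*z))/(12*z), still 0/0.
After 3 applications of L'Hôpital's rule the quotient is (-343*e^(-7*z))/(12); substituting z = 0 gives -343/12.

-343/12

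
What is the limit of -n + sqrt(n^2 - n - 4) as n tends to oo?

An ∞ − ∞ form. Rationalising with the conjugate, the difference becomes (-n - 4) / (√(n^2 - n - 4) + n).
For large n the denominator behaves like 2·n, so the quotient tends to -1/2 = -1/2.

-1/2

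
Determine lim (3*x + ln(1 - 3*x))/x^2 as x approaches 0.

Direct substitution gives 0/0.
Apply L'Hôpital: lim (3 - 3/(1 - 3*x))/(2*x), still 0/0.
After 2 applications of L'Hôpital's rule the quotient is (-9/(1 - 3*x)^2)/(2); substituting x = 0 gives -9/2.

-9/2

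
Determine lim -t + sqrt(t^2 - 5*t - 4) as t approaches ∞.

-5/2

An ∞ − ∞ form. Rationalising with the conjugate, the difference becomes (-5t - 4) / (√(t^2 - 5*t - 4) + t).
For large t the denominator behaves like 2·t, so the quotient tends to -5/2 = -5/2.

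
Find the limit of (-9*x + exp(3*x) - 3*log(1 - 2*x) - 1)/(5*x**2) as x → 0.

21/10

Substitution gives 0/0 (the numerator vanishes to order 2).
Expand each term to order x^2: the coefficient of x^2 in e^(3x) is 9/2 and in -3·ln(1 - 2x) is 6.
Lower-order terms cancel with the polynomial part, so the numerator is (21/2)·x^2 + o(x^2), and the limit is (21/2)/(5) = 21/10.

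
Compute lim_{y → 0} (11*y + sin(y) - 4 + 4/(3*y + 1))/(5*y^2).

Substitution gives 0/0; apply L'Hôpital's rule 2 times.
After differentiating numerator and denominator 2 times the quotient is (-sin(y) + 72/(3*y + 1)^3)/(10); at y = 0 this is 36/5.

36/5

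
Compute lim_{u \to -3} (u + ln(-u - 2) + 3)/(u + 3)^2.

Direct substitution gives 0/0.
Apply L'Hôpital: lim (1 - 1/(-u - 2))/(2*u + 6), still 0/0.
After 2 applications of L'Hôpital's rule the quotient is (-1/(-u - 2)^2)/(2); substituting u = -3 gives -1/2.

-1/2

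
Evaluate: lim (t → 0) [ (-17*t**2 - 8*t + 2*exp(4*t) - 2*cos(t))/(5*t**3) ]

Substitution gives 0/0 (the numerator vanishes to order 3).
Expand each term to order t^3: the coefficient of t^3 in -2·cos(t) is 0 and in 2·e^(4t) is 64/3.
Lower-order terms cancel with the polynomial part, so the numerator is (64/3)·t^3 + o(t^3), and the limit is (64/3)/(5) = 64/15.

64/15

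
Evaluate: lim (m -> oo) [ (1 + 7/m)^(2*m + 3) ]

e^(14)

Let L be the limit and take ln: ln L = lim (2m + 3)·ln(1 + 7/m) = lim (2m + 3)·(7/m + O(1/m²)) = 14.
Hence L = e^(14).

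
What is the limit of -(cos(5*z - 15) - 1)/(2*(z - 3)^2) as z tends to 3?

25/4

Direct substitution gives 0/0.
Apply L'Hôpital: lim (-5*sin(5*z - 15))/(12 - 4*z), still 0/0.
After 2 applications of L'Hôpital's rule the quotient is (-25*cos(5*z - 15))/(-4); substituting z = 3 gives 25/4.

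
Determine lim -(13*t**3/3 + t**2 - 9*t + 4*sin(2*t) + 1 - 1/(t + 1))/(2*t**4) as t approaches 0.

Substitution gives 0/0; apply L'Hôpital's rule 4 times.
After differentiating numerator and denominator 4 times the quotient is (64*sin(2*t) - 24/(t + 1)^5)/(-48); at t = 0 this is 1/2.

1/2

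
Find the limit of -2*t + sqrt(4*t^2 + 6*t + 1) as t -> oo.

3/2

An ∞ − ∞ form. Rationalising with the conjugate, the difference becomes (6t + 1) / (√(4*t^2 + 6*t + 1) + 2t).
For large t the denominator behaves like 2·2t, so the quotient tends to 6/4 = 3/2.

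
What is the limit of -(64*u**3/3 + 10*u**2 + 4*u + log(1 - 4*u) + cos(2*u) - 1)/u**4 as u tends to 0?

190/3

Substitution gives 0/0; apply L'Hôpital's rule 4 times.
After differentiating numerator and denominator 4 times the quotient is (16*cos(2*u) - 1536/(4*u - 1)^4)/(-24); at u = 0 this is 190/3.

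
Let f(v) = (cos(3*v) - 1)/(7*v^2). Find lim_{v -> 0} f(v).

Direct substitution gives 0/0.
Apply L'Hôpital: lim (-3*sin(3*v))/(14*v), still 0/0.
After 2 applications of L'Hôpital's rule the quotient is (-9*cos(3*v))/(14); substituting v = 0 gives -9/14.

-9/14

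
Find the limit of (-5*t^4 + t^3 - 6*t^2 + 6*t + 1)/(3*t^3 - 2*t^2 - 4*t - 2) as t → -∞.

The numerator has higher degree (4 > 3); the quotient behaves like (-5/(3))·t^1 for large |t|.
As t → −∞ this diverges to ∞.

∞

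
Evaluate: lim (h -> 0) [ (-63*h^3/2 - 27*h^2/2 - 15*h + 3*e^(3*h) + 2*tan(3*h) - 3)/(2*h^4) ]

Substitution gives 0/0 (the numerator vanishes to order 4).
Expand each term to order h^4: the coefficient of h^4 in 2·tan(3h) is 0 and in 3·e^(3h) is 81/8.
Lower-order terms cancel with the polynomial part, so the numerator is (81/8)·h^4 + o(h^4), and the limit is (81/8)/(2) = 81/16.

81/16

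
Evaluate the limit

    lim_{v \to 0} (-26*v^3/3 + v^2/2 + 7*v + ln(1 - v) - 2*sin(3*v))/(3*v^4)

Substitution gives 0/0 (the numerator vanishes to order 4).
Expand each term to order v^4: the coefficient of v^4 in ln(1 - v) is -1/4 and in -2·sin(3v) is 0.
Lower-order terms cancel with the polynomial part, so the numerator is (-1/4)·v^4 + o(v^4), and the limit is (-1/4)/(3) = -1/12.

-1/12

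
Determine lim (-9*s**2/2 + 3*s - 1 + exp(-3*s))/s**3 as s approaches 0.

Direct substitution gives 0/0.
Apply L'Hôpital: lim (-9*s + 3 - 3*e^(-3*s))/(3*s^2), still 0/0.
Apply L'Hôpital: lim (-9 + 9*e^(-3*s))/(6*s), still 0/0.
After 3 applications of L'Hôpital's rule the quotient is (-27*e^(-3*s))/(6); substituting s = 0 gives -9/2.

-9/2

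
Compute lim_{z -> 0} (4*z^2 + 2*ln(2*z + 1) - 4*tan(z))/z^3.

Substitution gives 0/0 (the numerator vanishes to order 3).
Expand each term to order z^3: the coefficient of z^3 in 2·ln(1 + 2z) is 16/3 and in -4·tan(z) is -4/3.
Lower-order terms cancel with the polynomial part, so the numerator is (4)·z^3 + o(z^3), and the limit is (4)/(1) = 4.

4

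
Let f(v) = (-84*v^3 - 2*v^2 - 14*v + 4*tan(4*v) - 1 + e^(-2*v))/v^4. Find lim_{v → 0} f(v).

Substitution gives 0/0 (the numerator vanishes to order 4).
Expand each term to order v^4: the coefficient of v^4 in 4·tan(4v) is 0 and in e^(-2v) is 2/3.
Lower-order terms cancel with the polynomial part, so the numerator is (2/3)·v^4 + o(v^4), and the limit is (2/3)/(1) = 2/3.

2/3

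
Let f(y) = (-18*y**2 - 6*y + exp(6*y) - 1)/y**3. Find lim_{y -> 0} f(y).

36

Direct substitution gives 0/0.
Apply L'Hôpital: lim (-36*y + 6*e^(6*y) - 6)/(3*y^2), still 0/0.
Apply L'Hôpital: lim (36*e^(6*y) - 36)/(6*y), still 0/0.
After 3 applications of L'Hôpital's rule the quotient is (216*e^(6*y))/(6); substituting y = 0 gives 36.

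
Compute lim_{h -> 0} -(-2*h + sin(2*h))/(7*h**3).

Direct substitution gives 0/0.
Apply L'Hôpital: lim (2*cos(2*h) - 2)/(-21*h^2), still 0/0.
Apply L'Hôpital: lim (-4*sin(2*h))/(-42*h), still 0/0.
After 3 applications of L'Hôpital's rule the quotient is (-8*cos(2*h))/(-42); substituting h = 0 gives 4/21.

4/21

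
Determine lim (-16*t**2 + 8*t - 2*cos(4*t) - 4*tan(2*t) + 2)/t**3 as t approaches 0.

Substitution gives 0/0 (the numerator vanishes to order 3).
Expand each term to order t^3: the coefficient of t^3 in -4·tan(2t) is -32/3 and in -2·cos(4t) is 0.
Lower-order terms cancel with the polynomial part, so the numerator is (-32/3)·t^3 + o(t^3), and the limit is (-32/3)/(1) = -32/3.

-32/3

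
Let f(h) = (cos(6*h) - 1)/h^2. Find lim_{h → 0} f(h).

Direct substitution gives 0/0.
Apply L'Hôpital: lim (-6*sin(6*h))/(2*h), still 0/0.
After 2 applications of L'Hôpital's rule the quotient is (-36*cos(6*h))/(2); substituting h = 0 gives -18.

-18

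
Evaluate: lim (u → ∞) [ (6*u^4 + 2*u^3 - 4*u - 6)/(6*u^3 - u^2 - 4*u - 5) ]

The numerator has higher degree (4 > 3); the quotient behaves like (6/(6))·u^1 for large |u|.
As u → +∞ this diverges to ∞.

∞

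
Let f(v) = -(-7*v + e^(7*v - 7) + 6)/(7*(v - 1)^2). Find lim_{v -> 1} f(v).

-7/2

Direct substitution gives 0/0.
Apply L'Hôpital: lim (7*e^(7*v - 7) - 7)/(14 - 14*v), still 0/0.
After 2 applications of L'Hôpital's rule the quotient is (49*e^(7*v - 7))/(-14); substituting v = 1 gives -7/2.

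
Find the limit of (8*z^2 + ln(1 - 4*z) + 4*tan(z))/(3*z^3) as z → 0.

-20/3

Substitution gives 0/0 (the numerator vanishes to order 3).
Expand each term to order z^3: the coefficient of z^3 in ln(1 - 4z) is -64/3 and in 4·tan(z) is 4/3.
Lower-order terms cancel with the polynomial part, so the numerator is (-20)·z^3 + o(z^3), and the limit is (-20)/(3) = -20/3.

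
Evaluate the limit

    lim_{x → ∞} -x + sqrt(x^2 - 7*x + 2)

An ∞ − ∞ form. Rationalising with the conjugate, the difference becomes (-7x + 2) / (√(x^2 - 7*x + 2) + x).
For large x the denominator behaves like 2·x, so the quotient tends to -7/2 = -7/2.

-7/2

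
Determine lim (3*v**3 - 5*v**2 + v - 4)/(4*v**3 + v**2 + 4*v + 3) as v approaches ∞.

3/4

Numerator and denominator both have degree 3.
Dividing every term by v^3, all lower-order terms vanish and the limit is the ratio of leading coefficients, 3/(4) = 3/4.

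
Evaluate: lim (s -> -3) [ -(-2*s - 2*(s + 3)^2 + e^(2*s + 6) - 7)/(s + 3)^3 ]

-4/3

Direct substitution gives 0/0.
Apply L'Hôpital: lim (-4*s + 2*e^(2*s + 6) - 14)/(-3*(s + 3)^2), still 0/0.
Apply L'Hôpital: lim (4*e^(2*s + 6) - 4)/(-6*s - 18), still 0/0.
After 3 applications of L'Hôpital's rule the quotient is (8*e^(2*s + 6))/(-6); substituting s = -3 gives -4/3.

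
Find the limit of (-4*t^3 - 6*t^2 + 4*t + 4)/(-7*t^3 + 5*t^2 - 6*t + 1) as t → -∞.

Numerator and denominator both have degree 3.
Dividing every term by t^3, all lower-order terms vanish and the limit is the ratio of leading coefficients, -4/(-7) = 4/7.

4/7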